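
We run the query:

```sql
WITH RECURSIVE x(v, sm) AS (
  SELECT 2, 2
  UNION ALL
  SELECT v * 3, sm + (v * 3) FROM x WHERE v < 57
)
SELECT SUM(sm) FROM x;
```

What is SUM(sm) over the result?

358

Base: v=2, sm=2.
Iteration 1: 2 < 57 holds -> v = 2 * 3 = 6, sm = 2 + 6 = 8.
Iteration 2: 6 < 57 holds -> v = 6 * 3 = 18, sm = 8 + 18 = 26.
Iteration 3: 18 < 57 holds -> v = 18 * 3 = 54, sm = 26 + 54 = 80.
Iteration 4: 54 < 57 holds -> v = 54 * 3 = 162, sm = 80 + 162 = 242.
Iteration 5: 162 < 57 fails; recursion stops.
SUM(sm) = 2 + 8 + 26 + 80 + 242 = 358.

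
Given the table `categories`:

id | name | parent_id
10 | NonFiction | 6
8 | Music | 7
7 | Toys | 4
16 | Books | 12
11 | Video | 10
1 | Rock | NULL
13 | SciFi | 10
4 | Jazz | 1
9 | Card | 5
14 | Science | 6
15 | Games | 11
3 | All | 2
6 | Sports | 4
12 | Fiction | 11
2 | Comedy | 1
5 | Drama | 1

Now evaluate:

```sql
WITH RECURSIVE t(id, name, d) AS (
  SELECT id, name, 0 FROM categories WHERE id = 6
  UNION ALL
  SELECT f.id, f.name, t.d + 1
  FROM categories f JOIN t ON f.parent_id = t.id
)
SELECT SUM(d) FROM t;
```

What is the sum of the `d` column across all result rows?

16

Base: id=6 (Sports) at d 0.
Iteration 1: rows with parent_id in {6} -> NonFiction (id 10, d 1), Science (id 14, d 1).
Iteration 2: rows with parent_id in {10,14} -> Video (id 11, d 2), SciFi (id 13, d 2).
Iteration 3: rows with parent_id in {11,13} -> Fiction (id 12, d 3), Games (id 15, d 3).
Iteration 4: rows with parent_id in {12,15} -> Books (id 16, d 4).
Iteration 5: no rows with parent_id in {16}; recursion stops.
SUM(d) = 0 + 1 + 1 + 2 + 2 + 3 + 3 + 4 = 16.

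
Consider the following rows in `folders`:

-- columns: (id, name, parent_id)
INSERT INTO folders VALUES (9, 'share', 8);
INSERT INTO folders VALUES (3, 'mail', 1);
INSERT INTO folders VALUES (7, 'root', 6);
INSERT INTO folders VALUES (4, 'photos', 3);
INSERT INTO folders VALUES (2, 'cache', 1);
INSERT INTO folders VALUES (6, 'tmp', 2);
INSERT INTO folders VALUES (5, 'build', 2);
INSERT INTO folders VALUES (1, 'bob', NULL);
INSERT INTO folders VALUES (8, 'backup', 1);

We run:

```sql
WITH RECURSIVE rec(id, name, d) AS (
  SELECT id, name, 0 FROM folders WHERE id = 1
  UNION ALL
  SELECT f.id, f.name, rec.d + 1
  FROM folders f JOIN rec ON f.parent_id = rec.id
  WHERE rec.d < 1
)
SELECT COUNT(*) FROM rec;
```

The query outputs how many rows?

Base: id=1 (bob) at d 0.
Iteration 1: rows with parent_id in {1} -> cache (id 2, d 1), mail (id 3, d 1), backup (id 8, d 1).
Iteration 2: d < 1 fails for all current rows; recursion stops.
Total rows emitted: 4.

4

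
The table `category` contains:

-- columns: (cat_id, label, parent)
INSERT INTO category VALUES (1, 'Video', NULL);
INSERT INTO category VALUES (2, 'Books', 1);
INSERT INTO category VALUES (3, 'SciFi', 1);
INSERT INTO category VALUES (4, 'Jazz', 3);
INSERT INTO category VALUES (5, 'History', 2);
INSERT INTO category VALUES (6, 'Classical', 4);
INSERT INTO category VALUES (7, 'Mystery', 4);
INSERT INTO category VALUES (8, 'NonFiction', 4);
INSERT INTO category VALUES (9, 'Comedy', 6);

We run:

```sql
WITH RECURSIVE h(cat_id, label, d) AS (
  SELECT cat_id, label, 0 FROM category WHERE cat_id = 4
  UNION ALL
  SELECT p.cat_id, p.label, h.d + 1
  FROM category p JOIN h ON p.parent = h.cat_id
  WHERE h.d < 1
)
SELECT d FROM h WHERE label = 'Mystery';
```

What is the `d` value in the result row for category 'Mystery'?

1

Base: cat_id=4 (Jazz) at d 0.
Iteration 1: rows with parent in {4} -> Classical (id 6, d 1), Mystery (id 7, d 1), NonFiction (id 8, d 1).
Iteration 2: d < 1 fails for all current rows; recursion stops.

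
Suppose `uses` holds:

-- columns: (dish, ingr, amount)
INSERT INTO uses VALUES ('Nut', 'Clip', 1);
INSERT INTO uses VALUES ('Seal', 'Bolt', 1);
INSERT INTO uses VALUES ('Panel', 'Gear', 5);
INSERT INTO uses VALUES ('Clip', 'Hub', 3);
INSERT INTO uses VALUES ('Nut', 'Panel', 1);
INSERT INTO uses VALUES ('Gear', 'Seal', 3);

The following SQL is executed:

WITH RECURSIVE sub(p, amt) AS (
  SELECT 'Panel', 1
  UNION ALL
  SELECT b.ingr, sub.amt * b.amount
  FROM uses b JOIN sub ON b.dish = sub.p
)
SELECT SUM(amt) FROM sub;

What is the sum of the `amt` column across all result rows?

36

Base: (Panel, amt=1).
Iteration 1: components of {Panel} -> Gear = 1*5 = 5.
Iteration 2: components of {Gear} -> Seal = 5*3 = 15.
Iteration 3: components of {Seal} -> Bolt = 15*1 = 15.
Iteration 4: no further components; recursion stops.
SUM(amt) = 1 + 5 + 15 + 15 = 36.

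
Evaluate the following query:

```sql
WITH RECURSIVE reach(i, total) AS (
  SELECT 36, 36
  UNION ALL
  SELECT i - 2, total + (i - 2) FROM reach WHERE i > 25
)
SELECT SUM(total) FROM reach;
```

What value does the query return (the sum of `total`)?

Base: i=36, total=36.
Iteration 1: 36 > 25 holds -> i = 36 - 2 = 34, total = 36 + 34 = 70.
Iteration 2: 34 > 25 holds -> i = 34 - 2 = 32, total = 70 + 32 = 102.
Iteration 3: 32 > 25 holds -> i = 32 - 2 = 30, total = 102 + 30 = 132.
Iteration 4: 30 > 25 holds -> i = 30 - 2 = 28, total = 132 + 28 = 160.
Iteration 5: 28 > 25 holds -> i = 28 - 2 = 26, total = 160 + 26 = 186.
Iteration 6: 26 > 25 holds -> i = 26 - 2 = 24, total = 186 + 24 = 210.
Iteration 7: 24 > 25 fails; recursion stops.
SUM(total) = 36 + 70 + 102 + 132 + 160 + 186 + 210 = 896.

896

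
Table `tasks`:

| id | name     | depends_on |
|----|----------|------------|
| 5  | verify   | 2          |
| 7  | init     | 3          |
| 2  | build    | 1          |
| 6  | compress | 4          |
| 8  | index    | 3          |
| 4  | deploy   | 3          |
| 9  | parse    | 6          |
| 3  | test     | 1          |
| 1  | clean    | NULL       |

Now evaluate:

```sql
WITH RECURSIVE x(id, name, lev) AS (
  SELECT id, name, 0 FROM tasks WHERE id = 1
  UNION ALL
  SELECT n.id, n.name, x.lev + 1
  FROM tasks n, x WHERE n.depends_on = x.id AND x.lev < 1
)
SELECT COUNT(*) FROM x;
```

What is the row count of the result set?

Base: id=1 (clean) at lev 0.
Iteration 1: rows with depends_on in {1} -> build (id 2, lev 1), test (id 3, lev 1).
Iteration 2: lev < 1 fails for all current rows; recursion stops.
Total rows emitted: 3.

3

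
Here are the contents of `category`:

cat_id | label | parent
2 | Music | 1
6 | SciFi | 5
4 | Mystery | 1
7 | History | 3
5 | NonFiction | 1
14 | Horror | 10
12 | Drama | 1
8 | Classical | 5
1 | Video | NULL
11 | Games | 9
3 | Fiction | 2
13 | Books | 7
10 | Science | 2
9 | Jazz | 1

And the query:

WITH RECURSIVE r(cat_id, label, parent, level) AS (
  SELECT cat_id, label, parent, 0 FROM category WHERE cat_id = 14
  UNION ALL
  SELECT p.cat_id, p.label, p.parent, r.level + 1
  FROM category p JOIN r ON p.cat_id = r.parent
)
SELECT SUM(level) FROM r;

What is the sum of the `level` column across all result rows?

Base: cat_id=14 (Horror), parent=10, level 0.
Iteration 1: join on cat_id=10 -> Science (id 10, parent=2, level 1).
Iteration 2: join on cat_id=2 -> Music (id 2, parent=1, level 2).
Iteration 3: join on cat_id=1 -> Video (id 1, parent=NULL, level 3).
Iteration 4: parent is NULL; no match; recursion stops.
SUM(level) = 0 + 1 + 2 + 3 = 6.

6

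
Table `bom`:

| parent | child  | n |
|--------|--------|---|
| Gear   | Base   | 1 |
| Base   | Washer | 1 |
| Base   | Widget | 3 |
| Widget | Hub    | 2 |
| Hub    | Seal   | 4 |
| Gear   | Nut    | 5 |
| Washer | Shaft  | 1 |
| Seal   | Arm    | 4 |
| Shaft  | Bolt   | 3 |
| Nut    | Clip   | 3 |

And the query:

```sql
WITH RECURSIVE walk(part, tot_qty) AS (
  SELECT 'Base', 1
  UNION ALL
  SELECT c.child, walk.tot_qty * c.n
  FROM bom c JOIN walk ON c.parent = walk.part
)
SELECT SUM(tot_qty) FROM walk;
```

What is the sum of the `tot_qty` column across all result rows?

Base: (Base, tot_qty=1).
Iteration 1: components of {Base} -> Washer = 1*1 = 1, Widget = 1*3 = 3.
Iteration 2: components of {Washer,Widget} -> Hub = 3*2 = 6, Shaft = 1*1 = 1.
Iteration 3: components of {Hub,Shaft} -> Bolt = 1*3 = 3, Seal = 6*4 = 24.
Iteration 4: components of {Bolt,Seal} -> Arm = 24*4 = 96.
Iteration 5: no further components; recursion stops.
SUM(tot_qty) = 1 + 1 + 3 + 1 + 6 + 3 + 24 + 96 = 135.

135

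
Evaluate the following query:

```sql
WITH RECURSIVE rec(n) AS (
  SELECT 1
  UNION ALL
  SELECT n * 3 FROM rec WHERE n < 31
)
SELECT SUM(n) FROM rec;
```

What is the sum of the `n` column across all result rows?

121

Base: n=1.
Iteration 1: 1 < 31 holds -> n = 1 * 3 = 3.
Iteration 2: 3 < 31 holds -> n = 3 * 3 = 9.
Iteration 3: 9 < 31 holds -> n = 9 * 3 = 27.
Iteration 4: 27 < 31 holds -> n = 27 * 3 = 81.
Iteration 5: 81 < 31 fails; recursion stops.
SUM(n) = 1 + 3 + 9 + 27 + 81 = 121.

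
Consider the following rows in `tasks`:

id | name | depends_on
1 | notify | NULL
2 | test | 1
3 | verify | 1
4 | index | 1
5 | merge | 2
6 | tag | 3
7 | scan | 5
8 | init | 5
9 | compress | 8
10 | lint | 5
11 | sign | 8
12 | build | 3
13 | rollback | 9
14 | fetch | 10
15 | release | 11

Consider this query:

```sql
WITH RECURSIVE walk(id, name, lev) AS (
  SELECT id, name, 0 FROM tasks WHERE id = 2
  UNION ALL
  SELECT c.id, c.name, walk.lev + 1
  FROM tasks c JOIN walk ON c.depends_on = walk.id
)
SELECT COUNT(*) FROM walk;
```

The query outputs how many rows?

10

Base: id=2 (test) at lev 0.
Iteration 1: rows with depends_on in {2} -> merge (id 5, lev 1).
Iteration 2: rows with depends_on in {5} -> scan (id 7, lev 2), init (id 8, lev 2), lint (id 10, lev 2).
Iteration 3: rows with depends_on in {7,8,10} -> compress (id 9, lev 3), sign (id 11, lev 3), fetch (id 14, lev 3).
Iteration 4: rows with depends_on in {9,11,14} -> rollback (id 13, lev 4), release (id 15, lev 4).
Iteration 5: no rows with depends_on in {13,15}; recursion stops.
Total rows emitted: 10.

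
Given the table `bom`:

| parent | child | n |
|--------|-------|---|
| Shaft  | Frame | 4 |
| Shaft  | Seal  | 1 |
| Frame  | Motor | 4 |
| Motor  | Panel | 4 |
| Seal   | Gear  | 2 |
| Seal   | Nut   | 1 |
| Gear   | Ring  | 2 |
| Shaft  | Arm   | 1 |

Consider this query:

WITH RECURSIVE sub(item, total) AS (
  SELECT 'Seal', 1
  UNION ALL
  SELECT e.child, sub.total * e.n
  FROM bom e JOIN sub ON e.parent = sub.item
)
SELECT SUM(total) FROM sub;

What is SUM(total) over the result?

Base: (Seal, total=1).
Iteration 1: components of {Seal} -> Gear = 1*2 = 2, Nut = 1*1 = 1.
Iteration 2: components of {Gear,Nut} -> Ring = 2*2 = 4.
Iteration 3: no further components; recursion stops.
SUM(total) = 1 + 2 + 1 + 4 = 8.

8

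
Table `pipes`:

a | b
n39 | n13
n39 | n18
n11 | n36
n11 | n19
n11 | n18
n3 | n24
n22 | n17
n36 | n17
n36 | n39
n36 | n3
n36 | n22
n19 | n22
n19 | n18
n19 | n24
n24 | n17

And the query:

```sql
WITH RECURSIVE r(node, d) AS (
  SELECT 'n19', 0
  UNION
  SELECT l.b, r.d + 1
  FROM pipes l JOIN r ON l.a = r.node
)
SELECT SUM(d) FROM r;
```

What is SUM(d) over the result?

Base: (n19, d=0).
Iteration 1: edges from {n19} -> (n18, d=1), (n22, d=1), (n24, d=1).
Iteration 2: edges from {n18,n22,n24} -> (n17, d=2). [UNION drops 1 duplicate row(s)]
Iteration 3: no outgoing edges from {n17}; recursion stops.
SUM(d) = 0 + 1 + 1 + 1 + 2 = 5.

5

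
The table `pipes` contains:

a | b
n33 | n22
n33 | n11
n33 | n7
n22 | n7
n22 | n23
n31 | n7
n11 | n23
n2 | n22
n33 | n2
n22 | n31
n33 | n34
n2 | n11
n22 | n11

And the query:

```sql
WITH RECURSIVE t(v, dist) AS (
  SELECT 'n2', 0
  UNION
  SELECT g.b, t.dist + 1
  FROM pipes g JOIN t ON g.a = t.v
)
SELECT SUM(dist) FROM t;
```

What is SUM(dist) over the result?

Base: (n2, dist=0).
Iteration 1: edges from {n2} -> (n11, dist=1), (n22, dist=1).
Iteration 2: edges from {n11,n22} -> (n11, dist=2), (n23, dist=2), (n31, dist=2), (n7, dist=2). [UNION drops 1 duplicate row(s)]
Iteration 3: edges from {n11,n23,n31,n7} -> (n23, dist=3), (n7, dist=3).
Iteration 4: no outgoing edges from {n23,n7}; recursion stops.
SUM(dist) = 0 + 1 + 1 + 2 + 2 + 2 + 2 + 3 + 3 = 16.

16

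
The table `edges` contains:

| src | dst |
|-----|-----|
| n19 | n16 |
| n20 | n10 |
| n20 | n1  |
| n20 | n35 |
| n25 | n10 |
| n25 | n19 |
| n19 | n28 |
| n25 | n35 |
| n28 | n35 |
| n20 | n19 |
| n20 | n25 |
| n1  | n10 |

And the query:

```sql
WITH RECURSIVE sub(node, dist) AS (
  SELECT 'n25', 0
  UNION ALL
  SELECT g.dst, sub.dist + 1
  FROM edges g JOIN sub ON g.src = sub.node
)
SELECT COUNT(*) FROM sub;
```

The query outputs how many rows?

7

Base: (n25, dist=0).
Iteration 1: edges from {n25} -> (n10, dist=1), (n19, dist=1), (n35, dist=1).
Iteration 2: edges from {n10,n19,n35} -> (n16, dist=2), (n28, dist=2).
Iteration 3: edges from {n16,n28} -> (n35, dist=3).
Iteration 4: no outgoing edges from {n35}; recursion stops.
Total rows emitted: 7.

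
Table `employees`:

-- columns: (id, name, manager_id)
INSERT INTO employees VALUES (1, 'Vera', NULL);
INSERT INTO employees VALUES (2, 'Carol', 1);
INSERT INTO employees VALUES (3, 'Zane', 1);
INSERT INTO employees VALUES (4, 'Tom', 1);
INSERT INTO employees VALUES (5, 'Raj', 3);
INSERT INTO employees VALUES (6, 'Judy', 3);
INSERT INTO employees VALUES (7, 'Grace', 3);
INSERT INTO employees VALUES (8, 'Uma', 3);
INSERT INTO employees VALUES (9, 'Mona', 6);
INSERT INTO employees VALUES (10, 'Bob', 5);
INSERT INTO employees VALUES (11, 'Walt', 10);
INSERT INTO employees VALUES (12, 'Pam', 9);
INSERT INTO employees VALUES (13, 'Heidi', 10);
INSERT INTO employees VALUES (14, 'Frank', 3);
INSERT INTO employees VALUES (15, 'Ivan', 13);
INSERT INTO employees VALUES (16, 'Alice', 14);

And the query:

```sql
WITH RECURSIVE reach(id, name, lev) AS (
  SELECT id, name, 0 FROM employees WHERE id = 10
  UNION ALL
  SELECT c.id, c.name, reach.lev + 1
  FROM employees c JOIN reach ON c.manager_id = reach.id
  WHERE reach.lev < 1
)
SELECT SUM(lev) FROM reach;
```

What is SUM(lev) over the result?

Base: id=10 (Bob) at lev 0.
Iteration 1: rows with manager_id in {10} -> Walt (id 11, lev 1), Heidi (id 13, lev 1).
Iteration 2: lev < 1 fails for all current rows; recursion stops.
SUM(lev) = 0 + 1 + 1 = 2.

2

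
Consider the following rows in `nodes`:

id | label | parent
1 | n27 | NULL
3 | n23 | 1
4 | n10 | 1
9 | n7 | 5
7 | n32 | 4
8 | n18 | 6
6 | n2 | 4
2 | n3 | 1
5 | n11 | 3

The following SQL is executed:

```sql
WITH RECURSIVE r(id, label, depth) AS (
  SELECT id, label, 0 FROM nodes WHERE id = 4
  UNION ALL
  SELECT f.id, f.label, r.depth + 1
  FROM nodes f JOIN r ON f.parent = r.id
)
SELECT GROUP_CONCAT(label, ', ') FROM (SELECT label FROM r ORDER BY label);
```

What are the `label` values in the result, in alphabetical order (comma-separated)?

n10, n18, n2, n32

Base: id=4 (n10) at depth 0.
Iteration 1: rows with parent in {4} -> n2 (id 6, depth 1), n32 (id 7, depth 1).
Iteration 2: rows with parent in {6,7} -> n18 (id 8, depth 2).
Iteration 3: no rows with parent in {8}; recursion stops.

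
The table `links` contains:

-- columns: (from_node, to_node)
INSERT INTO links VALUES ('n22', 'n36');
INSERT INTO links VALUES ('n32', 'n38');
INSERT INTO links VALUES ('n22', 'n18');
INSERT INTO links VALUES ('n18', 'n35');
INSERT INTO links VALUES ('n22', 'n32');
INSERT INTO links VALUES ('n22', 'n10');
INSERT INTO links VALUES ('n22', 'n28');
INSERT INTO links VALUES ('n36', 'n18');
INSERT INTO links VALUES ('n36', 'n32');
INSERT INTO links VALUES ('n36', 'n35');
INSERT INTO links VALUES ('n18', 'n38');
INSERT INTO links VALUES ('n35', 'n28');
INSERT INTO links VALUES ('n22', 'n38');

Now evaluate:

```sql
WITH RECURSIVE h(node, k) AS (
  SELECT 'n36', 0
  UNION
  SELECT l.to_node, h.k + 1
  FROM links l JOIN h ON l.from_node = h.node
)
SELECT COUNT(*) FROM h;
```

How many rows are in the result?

Base: (n36, k=0).
Iteration 1: edges from {n36} -> (n18, k=1), (n32, k=1), (n35, k=1).
Iteration 2: edges from {n18,n32,n35} -> (n28, k=2), (n35, k=2), (n38, k=2). [UNION drops 1 duplicate row(s)]
Iteration 3: edges from {n28,n35,n38} -> (n28, k=3).
Iteration 4: no outgoing edges from {n28}; recursion stops.
Total rows emitted: 8.

8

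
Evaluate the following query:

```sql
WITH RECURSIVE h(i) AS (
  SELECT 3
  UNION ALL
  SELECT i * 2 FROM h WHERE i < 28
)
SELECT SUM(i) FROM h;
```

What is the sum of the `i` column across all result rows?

93

Base: i=3.
Iteration 1: 3 < 28 holds -> i = 3 * 2 = 6.
Iteration 2: 6 < 28 holds -> i = 6 * 2 = 12.
Iteration 3: 12 < 28 holds -> i = 12 * 2 = 24.
Iteration 4: 24 < 28 holds -> i = 24 * 2 = 48.
Iteration 5: 48 < 28 fails; recursion stops.
SUM(i) = 3 + 6 + 12 + 24 + 48 = 93.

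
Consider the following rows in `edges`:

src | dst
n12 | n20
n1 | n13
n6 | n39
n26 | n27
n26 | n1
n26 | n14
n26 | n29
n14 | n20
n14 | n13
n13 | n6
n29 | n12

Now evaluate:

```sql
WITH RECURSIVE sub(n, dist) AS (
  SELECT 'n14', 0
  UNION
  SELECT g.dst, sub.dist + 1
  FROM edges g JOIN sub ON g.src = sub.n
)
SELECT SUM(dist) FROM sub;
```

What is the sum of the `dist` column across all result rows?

Base: (n14, dist=0).
Iteration 1: edges from {n14} -> (n13, dist=1), (n20, dist=1).
Iteration 2: edges from {n13,n20} -> (n6, dist=2).
Iteration 3: edges from {n6} -> (n39, dist=3).
Iteration 4: no outgoing edges from {n39}; recursion stops.
SUM(dist) = 0 + 1 + 1 + 2 + 3 = 7.

7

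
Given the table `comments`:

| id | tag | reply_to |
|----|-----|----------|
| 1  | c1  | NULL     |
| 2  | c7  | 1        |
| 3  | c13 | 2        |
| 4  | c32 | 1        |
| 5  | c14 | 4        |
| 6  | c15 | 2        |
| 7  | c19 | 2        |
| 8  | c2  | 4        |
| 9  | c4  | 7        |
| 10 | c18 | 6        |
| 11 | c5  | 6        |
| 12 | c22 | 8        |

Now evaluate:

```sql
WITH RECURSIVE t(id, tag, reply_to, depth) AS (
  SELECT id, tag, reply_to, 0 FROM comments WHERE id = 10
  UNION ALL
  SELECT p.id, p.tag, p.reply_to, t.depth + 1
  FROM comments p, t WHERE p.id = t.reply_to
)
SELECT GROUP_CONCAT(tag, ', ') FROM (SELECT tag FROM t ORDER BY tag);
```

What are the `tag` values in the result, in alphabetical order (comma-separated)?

Base: id=10 (c18), reply_to=6, depth 0.
Iteration 1: join on id=6 -> c15 (id 6, reply_to=2, depth 1).
Iteration 2: join on id=2 -> c7 (id 2, reply_to=1, depth 2).
Iteration 3: join on id=1 -> c1 (id 1, reply_to=NULL, depth 3).
Iteration 4: reply_to is NULL; no match; recursion stops.

c1, c15, c18, c7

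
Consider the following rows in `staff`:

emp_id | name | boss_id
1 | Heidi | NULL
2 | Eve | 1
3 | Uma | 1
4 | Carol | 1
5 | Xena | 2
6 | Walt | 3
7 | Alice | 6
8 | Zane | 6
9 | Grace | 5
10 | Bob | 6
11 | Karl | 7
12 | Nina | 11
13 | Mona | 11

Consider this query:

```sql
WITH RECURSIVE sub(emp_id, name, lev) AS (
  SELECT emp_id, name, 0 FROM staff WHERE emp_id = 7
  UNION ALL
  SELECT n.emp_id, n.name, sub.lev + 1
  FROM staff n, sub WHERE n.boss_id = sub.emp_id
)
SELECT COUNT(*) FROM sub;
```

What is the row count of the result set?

Base: emp_id=7 (Alice) at lev 0.
Iteration 1: rows with boss_id in {7} -> Karl (id 11, lev 1).
Iteration 2: rows with boss_id in {11} -> Nina (id 12, lev 2), Mona (id 13, lev 2).
Iteration 3: no rows with boss_id in {12,13}; recursion stops.
Total rows emitted: 4.

4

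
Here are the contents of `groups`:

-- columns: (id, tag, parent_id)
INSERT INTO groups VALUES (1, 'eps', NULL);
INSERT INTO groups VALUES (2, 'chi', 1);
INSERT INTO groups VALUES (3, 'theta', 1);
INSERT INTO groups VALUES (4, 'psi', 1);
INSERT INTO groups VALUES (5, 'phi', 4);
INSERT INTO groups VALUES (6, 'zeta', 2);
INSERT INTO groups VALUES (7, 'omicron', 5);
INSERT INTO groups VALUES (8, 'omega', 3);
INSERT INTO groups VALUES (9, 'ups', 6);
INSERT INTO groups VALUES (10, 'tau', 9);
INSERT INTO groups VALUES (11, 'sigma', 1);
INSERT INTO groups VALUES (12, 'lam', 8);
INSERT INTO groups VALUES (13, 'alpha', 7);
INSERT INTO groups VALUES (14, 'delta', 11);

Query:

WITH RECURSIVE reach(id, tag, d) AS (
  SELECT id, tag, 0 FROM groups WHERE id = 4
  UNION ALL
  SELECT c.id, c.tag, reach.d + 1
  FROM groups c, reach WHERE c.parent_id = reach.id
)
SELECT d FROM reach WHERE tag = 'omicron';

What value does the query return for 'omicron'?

2

Base: id=4 (psi) at d 0.
Iteration 1: rows with parent_id in {4} -> phi (id 5, d 1).
Iteration 2: rows with parent_id in {5} -> omicron (id 7, d 2).
Iteration 3: rows with parent_id in {7} -> alpha (id 13, d 3).
Iteration 4: no rows with parent_id in {13}; recursion stops.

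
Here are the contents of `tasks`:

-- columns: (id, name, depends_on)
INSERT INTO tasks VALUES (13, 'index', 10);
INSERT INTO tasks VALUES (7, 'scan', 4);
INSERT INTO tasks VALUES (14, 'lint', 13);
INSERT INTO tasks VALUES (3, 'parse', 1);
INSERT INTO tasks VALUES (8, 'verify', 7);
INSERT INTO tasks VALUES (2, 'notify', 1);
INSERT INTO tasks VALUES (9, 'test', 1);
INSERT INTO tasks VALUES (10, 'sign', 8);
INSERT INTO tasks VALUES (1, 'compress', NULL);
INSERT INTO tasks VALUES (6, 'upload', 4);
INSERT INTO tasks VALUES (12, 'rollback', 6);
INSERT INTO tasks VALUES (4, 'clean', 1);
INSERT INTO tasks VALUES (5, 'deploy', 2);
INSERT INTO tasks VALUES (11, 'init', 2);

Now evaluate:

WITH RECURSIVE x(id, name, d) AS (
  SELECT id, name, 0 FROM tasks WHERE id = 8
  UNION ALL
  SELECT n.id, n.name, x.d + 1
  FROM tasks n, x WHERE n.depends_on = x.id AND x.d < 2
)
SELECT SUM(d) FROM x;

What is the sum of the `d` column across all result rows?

3

Base: id=8 (verify) at d 0.
Iteration 1: rows with depends_on in {8} -> sign (id 10, d 1).
Iteration 2: rows with depends_on in {10} -> index (id 13, d 2).
Iteration 3: d < 2 fails for all current rows; recursion stops.
SUM(d) = 0 + 1 + 2 = 3.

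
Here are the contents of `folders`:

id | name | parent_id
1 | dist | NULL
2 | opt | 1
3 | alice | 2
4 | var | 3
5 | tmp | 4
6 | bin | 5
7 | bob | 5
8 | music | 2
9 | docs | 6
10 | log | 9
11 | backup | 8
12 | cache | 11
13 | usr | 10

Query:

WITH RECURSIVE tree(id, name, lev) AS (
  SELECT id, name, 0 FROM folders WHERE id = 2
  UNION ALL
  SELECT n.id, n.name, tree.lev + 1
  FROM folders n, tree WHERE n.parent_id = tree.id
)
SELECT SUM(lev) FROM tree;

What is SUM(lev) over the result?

Base: id=2 (opt) at lev 0.
Iteration 1: rows with parent_id in {2} -> alice (id 3, lev 1), music (id 8, lev 1).
Iteration 2: rows with parent_id in {3,8} -> var (id 4, lev 2), backup (id 11, lev 2).
Iteration 3: rows with parent_id in {4,11} -> tmp (id 5, lev 3), cache (id 12, lev 3).
Iteration 4: rows with parent_id in {5,12} -> bin (id 6, lev 4), bob (id 7, lev 4).
Iteration 5: rows with parent_id in {6,7} -> docs (id 9, lev 5).
Iteration 6: rows with parent_id in {9} -> log (id 10, lev 6).
Iteration 7: rows with parent_id in {10} -> usr (id 13, lev 7).
Iteration 8: no rows with parent_id in {13}; recursion stops.
SUM(lev) = 0 + 1 + 1 + 2 + 2 + 3 + 3 + 4 + 4 + 5 + 6 + 7 = 38.

38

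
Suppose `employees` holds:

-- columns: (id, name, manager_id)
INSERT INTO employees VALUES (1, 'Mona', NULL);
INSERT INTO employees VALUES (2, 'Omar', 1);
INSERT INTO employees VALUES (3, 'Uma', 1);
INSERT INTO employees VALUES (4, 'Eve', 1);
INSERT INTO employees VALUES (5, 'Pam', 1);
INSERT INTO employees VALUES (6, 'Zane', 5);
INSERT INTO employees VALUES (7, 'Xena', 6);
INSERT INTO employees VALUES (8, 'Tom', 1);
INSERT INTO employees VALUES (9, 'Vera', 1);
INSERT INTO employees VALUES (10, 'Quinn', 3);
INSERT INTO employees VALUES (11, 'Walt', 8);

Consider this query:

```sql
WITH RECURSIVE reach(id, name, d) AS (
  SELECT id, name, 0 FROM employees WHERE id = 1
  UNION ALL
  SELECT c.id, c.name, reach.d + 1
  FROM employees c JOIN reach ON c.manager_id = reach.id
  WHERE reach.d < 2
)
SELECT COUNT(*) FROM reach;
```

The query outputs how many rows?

Base: id=1 (Mona) at d 0.
Iteration 1: rows with manager_id in {1} -> Omar (id 2, d 1), Uma (id 3, d 1), Eve (id 4, d 1), Pam (id 5, d 1), Tom (id 8, d 1), Vera (id 9, d 1).
Iteration 2: rows with manager_id in {2,3,4,5,8,9} -> Zane (id 6, d 2), Quinn (id 10, d 2), Walt (id 11, d 2).
Iteration 3: d < 2 fails for all current rows; recursion stops.
Total rows emitted: 10.

10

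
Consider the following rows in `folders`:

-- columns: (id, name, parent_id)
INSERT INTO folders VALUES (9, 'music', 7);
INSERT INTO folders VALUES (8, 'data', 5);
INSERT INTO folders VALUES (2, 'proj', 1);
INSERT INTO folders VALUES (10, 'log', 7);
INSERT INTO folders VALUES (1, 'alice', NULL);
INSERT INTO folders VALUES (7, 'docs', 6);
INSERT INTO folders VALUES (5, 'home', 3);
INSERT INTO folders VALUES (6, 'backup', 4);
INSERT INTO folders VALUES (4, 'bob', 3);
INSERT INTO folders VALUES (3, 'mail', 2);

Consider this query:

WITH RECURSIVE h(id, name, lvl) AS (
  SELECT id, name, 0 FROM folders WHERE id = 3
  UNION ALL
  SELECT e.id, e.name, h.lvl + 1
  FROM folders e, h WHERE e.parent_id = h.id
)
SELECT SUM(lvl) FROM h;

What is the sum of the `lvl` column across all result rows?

Base: id=3 (mail) at lvl 0.
Iteration 1: rows with parent_id in {3} -> bob (id 4, lvl 1), home (id 5, lvl 1).
Iteration 2: rows with parent_id in {4,5} -> backup (id 6, lvl 2), data (id 8, lvl 2).
Iteration 3: rows with parent_id in {6,8} -> docs (id 7, lvl 3).
Iteration 4: rows with parent_id in {7} -> music (id 9, lvl 4), log (id 10, lvl 4).
Iteration 5: no rows with parent_id in {9,10}; recursion stops.
SUM(lvl) = 0 + 1 + 1 + 2 + 2 + 3 + 4 + 4 = 17.

17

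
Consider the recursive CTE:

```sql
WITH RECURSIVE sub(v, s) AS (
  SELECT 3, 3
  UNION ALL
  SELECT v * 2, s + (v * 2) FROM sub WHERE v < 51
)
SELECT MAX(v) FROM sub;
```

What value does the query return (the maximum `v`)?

96

Base: v=3, s=3.
Iteration 1: 3 < 51 holds -> v = 3 * 2 = 6, s = 3 + 6 = 9.
Iteration 2: 6 < 51 holds -> v = 6 * 2 = 12, s = 9 + 12 = 21.
Iteration 3: 12 < 51 holds -> v = 12 * 2 = 24, s = 21 + 24 = 45.
Iteration 4: 24 < 51 holds -> v = 24 * 2 = 48, s = 45 + 48 = 93.
Iteration 5: 48 < 51 holds -> v = 48 * 2 = 96, s = 93 + 96 = 189.
Iteration 6: 96 < 51 fails; recursion stops.
v values: 3, 6, 12, 24, 48, 96; the maximum is 96.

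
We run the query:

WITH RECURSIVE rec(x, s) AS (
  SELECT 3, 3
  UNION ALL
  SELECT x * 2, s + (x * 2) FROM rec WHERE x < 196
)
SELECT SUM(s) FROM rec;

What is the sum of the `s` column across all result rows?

Base: x=3, s=3.
Iteration 1: 3 < 196 holds -> x = 3 * 2 = 6, s = 3 + 6 = 9.
Iteration 2: 6 < 196 holds -> x = 6 * 2 = 12, s = 9 + 12 = 21.
Iteration 3: 12 < 196 holds -> x = 12 * 2 = 24, s = 21 + 24 = 45.
Iteration 4: 24 < 196 holds -> x = 24 * 2 = 48, s = 45 + 48 = 93.
Iteration 5: 48 < 196 holds -> x = 48 * 2 = 96, s = 93 + 96 = 189.
Iteration 6: 96 < 196 holds -> x = 96 * 2 = 192, s = 189 + 192 = 381.
Iteration 7: 192 < 196 holds -> x = 192 * 2 = 384, s = 381 + 384 = 765.
Iteration 8: 384 < 196 fails; recursion stops.
SUM(s) = 3 + 9 + 21 + 45 + 93 + 189 + 381 + 765 = 1506.

1506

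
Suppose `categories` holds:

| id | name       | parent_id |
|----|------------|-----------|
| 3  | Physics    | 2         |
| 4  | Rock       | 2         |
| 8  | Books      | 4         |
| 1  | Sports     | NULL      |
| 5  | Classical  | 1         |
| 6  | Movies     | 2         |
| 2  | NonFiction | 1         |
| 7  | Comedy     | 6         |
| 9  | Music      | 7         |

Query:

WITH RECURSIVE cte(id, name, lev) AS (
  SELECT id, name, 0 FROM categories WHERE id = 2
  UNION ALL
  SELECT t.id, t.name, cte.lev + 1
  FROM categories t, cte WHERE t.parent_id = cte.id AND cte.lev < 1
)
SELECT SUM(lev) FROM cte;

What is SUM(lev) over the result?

3

Base: id=2 (NonFiction) at lev 0.
Iteration 1: rows with parent_id in {2} -> Physics (id 3, lev 1), Rock (id 4, lev 1), Movies (id 6, lev 1).
Iteration 2: lev < 1 fails for all current rows; recursion stops.
SUM(lev) = 0 + 1 + 1 + 1 = 3.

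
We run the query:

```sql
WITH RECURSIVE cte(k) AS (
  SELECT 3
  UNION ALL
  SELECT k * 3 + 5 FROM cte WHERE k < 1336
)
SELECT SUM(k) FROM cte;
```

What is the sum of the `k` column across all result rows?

Base: k=3.
Iteration 1: 3 < 1336 holds -> k = 3 * 3 + 5 = 14.
Iteration 2: 14 < 1336 holds -> k = 14 * 3 + 5 = 47.
Iteration 3: 47 < 1336 holds -> k = 47 * 3 + 5 = 146.
Iteration 4: 146 < 1336 holds -> k = 146 * 3 + 5 = 443.
Iteration 5: 443 < 1336 holds -> k = 443 * 3 + 5 = 1334.
Iteration 6: 1334 < 1336 holds -> k = 1334 * 3 + 5 = 4007.
Iteration 7: 4007 < 1336 fails; recursion stops.
SUM(k) = 3 + 14 + 47 + 146 + 443 + 1334 + 4007 = 5994.

5994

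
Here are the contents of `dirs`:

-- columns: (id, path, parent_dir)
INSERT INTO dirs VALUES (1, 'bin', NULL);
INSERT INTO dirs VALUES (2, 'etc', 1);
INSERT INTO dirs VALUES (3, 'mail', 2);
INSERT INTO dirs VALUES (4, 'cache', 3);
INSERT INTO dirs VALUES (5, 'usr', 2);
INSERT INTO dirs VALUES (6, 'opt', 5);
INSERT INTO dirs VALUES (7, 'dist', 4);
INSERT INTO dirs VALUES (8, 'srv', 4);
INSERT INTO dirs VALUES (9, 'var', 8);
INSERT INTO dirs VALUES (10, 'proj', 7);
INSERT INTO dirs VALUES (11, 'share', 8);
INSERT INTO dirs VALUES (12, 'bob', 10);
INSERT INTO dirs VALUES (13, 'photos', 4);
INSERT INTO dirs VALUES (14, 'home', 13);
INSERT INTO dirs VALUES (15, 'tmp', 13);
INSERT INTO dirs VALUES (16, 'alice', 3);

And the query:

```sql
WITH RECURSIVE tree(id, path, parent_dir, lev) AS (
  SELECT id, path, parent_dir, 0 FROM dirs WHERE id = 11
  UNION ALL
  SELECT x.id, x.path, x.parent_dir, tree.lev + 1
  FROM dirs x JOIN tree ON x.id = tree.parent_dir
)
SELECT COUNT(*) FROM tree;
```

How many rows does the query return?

6

Base: id=11 (share), parent_dir=8, lev 0.
Iteration 1: join on id=8 -> srv (id 8, parent_dir=4, lev 1).
Iteration 2: join on id=4 -> cache (id 4, parent_dir=3, lev 2).
Iteration 3: join on id=3 -> mail (id 3, parent_dir=2, lev 3).
Iteration 4: join on id=2 -> etc (id 2, parent_dir=1, lev 4).
Iteration 5: join on id=1 -> bin (id 1, parent_dir=NULL, lev 5).
Iteration 6: parent_dir is NULL; no match; recursion stops.
Total rows emitted: 6.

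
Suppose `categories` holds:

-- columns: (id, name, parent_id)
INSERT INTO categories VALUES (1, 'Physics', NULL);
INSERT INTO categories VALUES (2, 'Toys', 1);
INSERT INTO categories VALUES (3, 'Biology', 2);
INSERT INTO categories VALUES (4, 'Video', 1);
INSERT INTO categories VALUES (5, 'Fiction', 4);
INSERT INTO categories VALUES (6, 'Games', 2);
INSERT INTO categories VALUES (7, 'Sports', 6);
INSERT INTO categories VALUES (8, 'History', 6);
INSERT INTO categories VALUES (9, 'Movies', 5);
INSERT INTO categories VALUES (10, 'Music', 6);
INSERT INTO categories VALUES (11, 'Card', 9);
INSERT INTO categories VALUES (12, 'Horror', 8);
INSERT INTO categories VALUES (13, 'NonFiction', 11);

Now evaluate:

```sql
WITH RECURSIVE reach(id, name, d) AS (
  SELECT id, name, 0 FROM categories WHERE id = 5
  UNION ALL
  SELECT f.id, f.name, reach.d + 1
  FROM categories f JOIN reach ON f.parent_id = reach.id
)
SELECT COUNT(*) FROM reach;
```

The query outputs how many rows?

Base: id=5 (Fiction) at d 0.
Iteration 1: rows with parent_id in {5} -> Movies (id 9, d 1).
Iteration 2: rows with parent_id in {9} -> Card (id 11, d 2).
Iteration 3: rows with parent_id in {11} -> NonFiction (id 13, d 3).
Iteration 4: no rows with parent_id in {13}; recursion stops.
Total rows emitted: 4.

4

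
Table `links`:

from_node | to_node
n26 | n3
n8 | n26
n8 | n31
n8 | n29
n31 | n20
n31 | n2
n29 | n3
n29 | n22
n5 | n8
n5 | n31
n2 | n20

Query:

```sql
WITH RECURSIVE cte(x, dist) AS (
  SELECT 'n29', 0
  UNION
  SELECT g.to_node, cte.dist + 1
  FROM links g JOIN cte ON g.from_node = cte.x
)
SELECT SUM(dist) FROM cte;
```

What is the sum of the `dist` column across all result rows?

Base: (n29, dist=0).
Iteration 1: edges from {n29} -> (n22, dist=1), (n3, dist=1).
Iteration 2: no outgoing edges from {n22,n3}; recursion stops.
SUM(dist) = 0 + 1 + 1 = 2.

2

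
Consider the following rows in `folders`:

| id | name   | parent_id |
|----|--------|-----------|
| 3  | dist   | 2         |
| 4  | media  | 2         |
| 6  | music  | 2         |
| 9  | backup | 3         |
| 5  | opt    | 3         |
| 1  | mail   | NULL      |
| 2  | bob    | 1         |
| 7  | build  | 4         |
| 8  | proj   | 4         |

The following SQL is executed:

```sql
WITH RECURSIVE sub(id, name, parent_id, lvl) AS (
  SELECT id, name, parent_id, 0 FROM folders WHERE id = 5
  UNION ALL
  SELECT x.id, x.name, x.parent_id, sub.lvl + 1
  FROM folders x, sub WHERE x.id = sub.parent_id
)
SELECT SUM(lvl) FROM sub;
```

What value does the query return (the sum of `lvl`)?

Base: id=5 (opt), parent_id=3, lvl 0.
Iteration 1: join on id=3 -> dist (id 3, parent_id=2, lvl 1).
Iteration 2: join on id=2 -> bob (id 2, parent_id=1, lvl 2).
Iteration 3: join on id=1 -> mail (id 1, parent_id=NULL, lvl 3).
Iteration 4: parent_id is NULL; no match; recursion stops.
SUM(lvl) = 0 + 1 + 2 + 3 = 6.

6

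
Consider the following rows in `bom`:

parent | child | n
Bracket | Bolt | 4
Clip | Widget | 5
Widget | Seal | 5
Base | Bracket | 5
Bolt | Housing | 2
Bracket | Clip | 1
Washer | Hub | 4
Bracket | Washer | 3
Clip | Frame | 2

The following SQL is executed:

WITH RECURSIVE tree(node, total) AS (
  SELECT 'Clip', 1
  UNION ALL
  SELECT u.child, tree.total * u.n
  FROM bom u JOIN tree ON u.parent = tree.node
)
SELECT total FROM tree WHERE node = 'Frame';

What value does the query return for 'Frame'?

Base: (Clip, total=1).
Iteration 1: components of {Clip} -> Frame = 1*2 = 2, Widget = 1*5 = 5.
Iteration 2: components of {Frame,Widget} -> Seal = 5*5 = 25.
Iteration 3: no further components; recursion stops.

2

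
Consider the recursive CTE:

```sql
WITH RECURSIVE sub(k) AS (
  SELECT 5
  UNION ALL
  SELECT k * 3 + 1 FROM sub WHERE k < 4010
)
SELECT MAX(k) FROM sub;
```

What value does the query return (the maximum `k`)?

Base: k=5.
Iteration 1: 5 < 4010 holds -> k = 5 * 3 + 1 = 16.
Iteration 2: 16 < 4010 holds -> k = 16 * 3 + 1 = 49.
Iteration 3: 49 < 4010 holds -> k = 49 * 3 + 1 = 148.
Iteration 4: 148 < 4010 holds -> k = 148 * 3 + 1 = 445.
Iteration 5: 445 < 4010 holds -> k = 445 * 3 + 1 = 1336.
Iteration 6: 1336 < 4010 holds -> k = 1336 * 3 + 1 = 4009.
Iteration 7: 4009 < 4010 holds -> k = 4009 * 3 + 1 = 12028.
Iteration 8: 12028 < 4010 fails; recursion stops.
k values: 5, 16, 49, 148, 445, 1336, 4009, 12028; the maximum is 12028.

12028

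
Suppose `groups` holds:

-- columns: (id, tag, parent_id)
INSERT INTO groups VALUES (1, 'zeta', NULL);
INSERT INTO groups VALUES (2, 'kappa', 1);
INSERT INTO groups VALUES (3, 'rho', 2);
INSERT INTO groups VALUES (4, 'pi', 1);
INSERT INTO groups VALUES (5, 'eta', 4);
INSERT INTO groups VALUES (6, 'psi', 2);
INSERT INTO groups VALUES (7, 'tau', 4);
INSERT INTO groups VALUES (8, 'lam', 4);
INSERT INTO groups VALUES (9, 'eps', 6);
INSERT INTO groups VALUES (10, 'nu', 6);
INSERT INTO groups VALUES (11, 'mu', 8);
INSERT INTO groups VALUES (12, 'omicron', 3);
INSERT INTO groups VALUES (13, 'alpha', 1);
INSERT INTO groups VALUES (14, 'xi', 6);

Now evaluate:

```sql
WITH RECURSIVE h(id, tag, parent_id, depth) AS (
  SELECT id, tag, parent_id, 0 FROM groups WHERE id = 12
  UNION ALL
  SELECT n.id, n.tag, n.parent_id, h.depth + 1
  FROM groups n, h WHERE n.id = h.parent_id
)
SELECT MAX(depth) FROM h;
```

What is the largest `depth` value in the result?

Base: id=12 (omicron), parent_id=3, depth 0.
Iteration 1: join on id=3 -> rho (id 3, parent_id=2, depth 1).
Iteration 2: join on id=2 -> kappa (id 2, parent_id=1, depth 2).
Iteration 3: join on id=1 -> zeta (id 1, parent_id=NULL, depth 3).
Iteration 4: parent_id is NULL; no match; recursion stops.
depth values: 0, 1, 2, 3; the maximum is 3.

3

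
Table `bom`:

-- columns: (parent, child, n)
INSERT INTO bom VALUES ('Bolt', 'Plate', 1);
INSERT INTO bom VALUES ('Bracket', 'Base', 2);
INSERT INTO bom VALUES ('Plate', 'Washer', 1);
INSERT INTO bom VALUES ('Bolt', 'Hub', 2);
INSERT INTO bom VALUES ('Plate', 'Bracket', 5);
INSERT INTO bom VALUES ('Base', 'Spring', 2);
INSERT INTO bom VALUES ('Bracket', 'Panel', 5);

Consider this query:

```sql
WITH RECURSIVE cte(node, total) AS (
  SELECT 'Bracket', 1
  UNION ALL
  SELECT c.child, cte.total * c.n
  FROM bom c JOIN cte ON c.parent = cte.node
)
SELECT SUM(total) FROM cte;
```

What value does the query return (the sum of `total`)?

Base: (Bracket, total=1).
Iteration 1: components of {Bracket} -> Base = 1*2 = 2, Panel = 1*5 = 5.
Iteration 2: components of {Base,Panel} -> Spring = 2*2 = 4.
Iteration 3: no further components; recursion stops.
SUM(total) = 1 + 5 + 2 + 4 = 12.

12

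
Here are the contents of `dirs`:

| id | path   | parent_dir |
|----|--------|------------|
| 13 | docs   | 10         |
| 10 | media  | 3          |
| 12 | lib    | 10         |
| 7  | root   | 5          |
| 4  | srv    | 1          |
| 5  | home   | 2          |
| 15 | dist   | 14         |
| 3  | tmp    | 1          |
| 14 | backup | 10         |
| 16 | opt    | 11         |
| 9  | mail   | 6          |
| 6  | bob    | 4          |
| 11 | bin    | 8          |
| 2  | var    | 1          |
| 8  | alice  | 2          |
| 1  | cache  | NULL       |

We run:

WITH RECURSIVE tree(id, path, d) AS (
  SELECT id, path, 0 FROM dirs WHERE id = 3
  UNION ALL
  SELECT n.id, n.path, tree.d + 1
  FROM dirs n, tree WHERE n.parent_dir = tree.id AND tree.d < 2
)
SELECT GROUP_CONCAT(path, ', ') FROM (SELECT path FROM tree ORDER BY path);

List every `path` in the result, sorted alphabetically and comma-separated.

Base: id=3 (tmp) at d 0.
Iteration 1: rows with parent_dir in {3} -> media (id 10, d 1).
Iteration 2: rows with parent_dir in {10} -> lib (id 12, d 2), docs (id 13, d 2), backup (id 14, d 2).
Iteration 3: d < 2 fails for all current rows; recursion stops.

backup, docs, lib, media, tmp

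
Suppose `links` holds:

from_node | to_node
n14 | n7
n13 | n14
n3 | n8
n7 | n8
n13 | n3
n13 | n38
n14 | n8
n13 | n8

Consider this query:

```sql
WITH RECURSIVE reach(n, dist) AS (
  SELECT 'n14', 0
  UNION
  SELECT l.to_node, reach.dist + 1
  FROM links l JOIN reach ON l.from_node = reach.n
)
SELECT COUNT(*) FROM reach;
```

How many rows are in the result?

Base: (n14, dist=0).
Iteration 1: edges from {n14} -> (n7, dist=1), (n8, dist=1).
Iteration 2: edges from {n7,n8} -> (n8, dist=2).
Iteration 3: no outgoing edges from {n8}; recursion stops.
Total rows emitted: 4.

4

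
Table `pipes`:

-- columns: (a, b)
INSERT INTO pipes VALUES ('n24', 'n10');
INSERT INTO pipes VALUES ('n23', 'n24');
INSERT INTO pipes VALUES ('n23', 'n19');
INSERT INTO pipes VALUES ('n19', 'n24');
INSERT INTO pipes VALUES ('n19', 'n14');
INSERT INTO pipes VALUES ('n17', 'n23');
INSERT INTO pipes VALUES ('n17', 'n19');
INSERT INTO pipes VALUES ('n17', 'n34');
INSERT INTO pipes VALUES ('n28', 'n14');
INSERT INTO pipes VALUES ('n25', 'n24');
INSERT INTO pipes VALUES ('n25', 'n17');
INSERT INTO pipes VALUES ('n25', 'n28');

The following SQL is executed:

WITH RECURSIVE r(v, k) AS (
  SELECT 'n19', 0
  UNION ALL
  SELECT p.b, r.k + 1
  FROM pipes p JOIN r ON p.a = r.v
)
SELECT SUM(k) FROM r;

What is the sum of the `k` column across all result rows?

Base: (n19, k=0).
Iteration 1: edges from {n19} -> (n14, k=1), (n24, k=1).
Iteration 2: edges from {n14,n24} -> (n10, k=2).
Iteration 3: no outgoing edges from {n10}; recursion stops.
SUM(k) = 0 + 1 + 1 + 2 = 4.

4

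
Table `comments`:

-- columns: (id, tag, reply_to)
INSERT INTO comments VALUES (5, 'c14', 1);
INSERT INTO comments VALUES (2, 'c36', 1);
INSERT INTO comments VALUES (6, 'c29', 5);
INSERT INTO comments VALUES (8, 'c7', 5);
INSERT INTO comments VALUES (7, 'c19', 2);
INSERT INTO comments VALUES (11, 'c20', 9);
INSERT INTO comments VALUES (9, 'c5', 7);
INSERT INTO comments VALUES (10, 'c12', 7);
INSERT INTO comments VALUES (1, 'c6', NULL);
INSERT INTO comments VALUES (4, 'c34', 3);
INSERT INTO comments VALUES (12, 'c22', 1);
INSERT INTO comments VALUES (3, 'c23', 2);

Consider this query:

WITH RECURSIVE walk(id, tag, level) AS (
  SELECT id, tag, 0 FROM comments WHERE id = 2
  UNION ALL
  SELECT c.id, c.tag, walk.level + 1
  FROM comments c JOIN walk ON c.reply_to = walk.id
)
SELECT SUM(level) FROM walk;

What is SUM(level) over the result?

11

Base: id=2 (c36) at level 0.
Iteration 1: rows with reply_to in {2} -> c23 (id 3, level 1), c19 (id 7, level 1).
Iteration 2: rows with reply_to in {3,7} -> c34 (id 4, level 2), c5 (id 9, level 2), c12 (id 10, level 2).
Iteration 3: rows with reply_to in {4,9,10} -> c20 (id 11, level 3).
Iteration 4: no rows with reply_to in {11}; recursion stops.
SUM(level) = 0 + 1 + 1 + 2 + 2 + 2 + 3 = 11.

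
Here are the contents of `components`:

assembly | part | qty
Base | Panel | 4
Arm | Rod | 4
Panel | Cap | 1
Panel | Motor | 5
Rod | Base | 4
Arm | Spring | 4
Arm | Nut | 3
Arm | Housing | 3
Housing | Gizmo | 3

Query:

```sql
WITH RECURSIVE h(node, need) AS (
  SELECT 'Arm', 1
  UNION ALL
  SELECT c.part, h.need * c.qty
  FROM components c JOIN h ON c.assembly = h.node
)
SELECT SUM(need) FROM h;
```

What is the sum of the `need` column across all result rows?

Base: (Arm, need=1).
Iteration 1: components of {Arm} -> Housing = 1*3 = 3, Nut = 1*3 = 3, Rod = 1*4 = 4, Spring = 1*4 = 4.
Iteration 2: components of {Housing,Nut,Rod,Spring} -> Base = 4*4 = 16, Gizmo = 3*3 = 9.
Iteration 3: components of {Base,Gizmo} -> Panel = 16*4 = 64.
Iteration 4: components of {Panel} -> Cap = 64*1 = 64, Motor = 64*5 = 320.
Iteration 5: no further components; recursion stops.
SUM(need) = 1 + 3 + 4 + 4 + 3 + 16 + 9 + 64 + 64 + 320 = 488.

488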